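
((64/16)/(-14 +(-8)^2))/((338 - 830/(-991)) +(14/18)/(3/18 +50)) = 127839/541482925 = 0.00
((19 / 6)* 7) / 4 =133 / 24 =5.54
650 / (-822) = -325 / 411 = -0.79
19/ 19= 1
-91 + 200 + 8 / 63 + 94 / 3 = 8849 / 63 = 140.46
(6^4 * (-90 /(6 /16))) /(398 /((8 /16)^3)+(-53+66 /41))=-12752640 /128437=-99.29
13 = 13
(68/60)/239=17/3585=0.00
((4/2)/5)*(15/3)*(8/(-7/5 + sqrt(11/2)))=1120/177 + 400*sqrt(22)/177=16.93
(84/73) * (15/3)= 420/73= 5.75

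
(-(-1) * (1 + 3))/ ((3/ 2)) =8/ 3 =2.67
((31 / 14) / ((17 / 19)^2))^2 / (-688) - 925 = -10418067060881 / 11262639808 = -925.01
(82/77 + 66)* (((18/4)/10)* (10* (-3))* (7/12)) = -11619/22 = -528.14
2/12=1/6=0.17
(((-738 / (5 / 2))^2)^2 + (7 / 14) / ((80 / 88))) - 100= 18984773302479 / 2500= 7593909320.99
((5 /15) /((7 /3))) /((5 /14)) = 2 /5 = 0.40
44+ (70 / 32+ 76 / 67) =50729 / 1072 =47.32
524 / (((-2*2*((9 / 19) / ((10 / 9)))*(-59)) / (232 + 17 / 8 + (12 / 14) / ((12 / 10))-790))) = -2891.39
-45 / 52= -0.87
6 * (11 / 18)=11 / 3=3.67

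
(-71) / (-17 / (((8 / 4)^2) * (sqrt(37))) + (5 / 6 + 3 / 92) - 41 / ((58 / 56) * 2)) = 796342194111 / 211999404631 - 4832829207 * sqrt(37) / 211999404631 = 3.62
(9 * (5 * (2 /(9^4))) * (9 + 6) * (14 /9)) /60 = 35 /6561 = 0.01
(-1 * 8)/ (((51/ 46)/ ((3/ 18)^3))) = -46/ 1377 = -0.03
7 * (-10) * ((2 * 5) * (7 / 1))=-4900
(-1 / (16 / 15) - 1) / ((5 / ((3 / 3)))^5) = -31 / 50000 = -0.00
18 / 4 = 9 / 2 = 4.50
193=193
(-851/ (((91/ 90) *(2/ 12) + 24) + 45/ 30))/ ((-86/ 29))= 6663330/ 596023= 11.18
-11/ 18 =-0.61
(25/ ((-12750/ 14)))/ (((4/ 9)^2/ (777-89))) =-8127/ 85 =-95.61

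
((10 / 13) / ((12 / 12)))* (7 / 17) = 70 / 221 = 0.32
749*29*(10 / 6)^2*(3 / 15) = 12067.22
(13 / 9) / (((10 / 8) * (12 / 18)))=26 / 15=1.73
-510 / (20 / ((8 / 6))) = -34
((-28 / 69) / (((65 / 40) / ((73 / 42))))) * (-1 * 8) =9344 / 2691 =3.47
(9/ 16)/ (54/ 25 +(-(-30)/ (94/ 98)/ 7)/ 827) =2915175/ 11222272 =0.26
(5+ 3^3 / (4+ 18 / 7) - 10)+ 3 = 2.11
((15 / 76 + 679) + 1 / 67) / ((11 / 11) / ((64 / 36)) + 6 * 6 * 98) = 13834196 / 71869761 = 0.19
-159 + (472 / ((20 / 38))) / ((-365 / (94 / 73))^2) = -564375419251 / 3549780125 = -158.99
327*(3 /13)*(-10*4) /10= -3924 /13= -301.85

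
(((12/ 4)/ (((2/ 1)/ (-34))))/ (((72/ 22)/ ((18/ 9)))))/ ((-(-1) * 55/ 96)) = -272/ 5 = -54.40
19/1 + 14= 33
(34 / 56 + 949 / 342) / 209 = 16193 / 1000692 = 0.02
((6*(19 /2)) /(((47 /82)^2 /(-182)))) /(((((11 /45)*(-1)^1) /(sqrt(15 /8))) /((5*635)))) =2491553405250*sqrt(30) /24299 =561619821.10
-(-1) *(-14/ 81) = -14/ 81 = -0.17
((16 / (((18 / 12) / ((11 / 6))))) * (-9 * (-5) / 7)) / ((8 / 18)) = 1980 / 7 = 282.86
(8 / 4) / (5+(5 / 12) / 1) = 24 / 65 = 0.37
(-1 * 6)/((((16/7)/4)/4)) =-42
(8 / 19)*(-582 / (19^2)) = -4656 / 6859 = -0.68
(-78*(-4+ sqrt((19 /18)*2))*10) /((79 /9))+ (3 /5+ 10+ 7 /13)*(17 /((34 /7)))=2025386 /5135 - 2340*sqrt(19) /79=265.32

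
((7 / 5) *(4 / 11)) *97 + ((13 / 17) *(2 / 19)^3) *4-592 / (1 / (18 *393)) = -26856786975692 / 6413165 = -4187758.61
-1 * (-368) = 368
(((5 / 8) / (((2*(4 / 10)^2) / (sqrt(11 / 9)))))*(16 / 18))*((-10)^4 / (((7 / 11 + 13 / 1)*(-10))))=-6875*sqrt(11) / 162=-140.75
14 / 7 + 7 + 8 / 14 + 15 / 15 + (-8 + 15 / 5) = 39 / 7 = 5.57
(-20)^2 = 400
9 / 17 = 0.53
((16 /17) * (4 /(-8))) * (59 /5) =-472 /85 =-5.55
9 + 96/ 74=381/ 37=10.30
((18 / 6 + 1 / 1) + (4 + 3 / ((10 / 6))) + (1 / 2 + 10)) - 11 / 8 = 757 / 40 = 18.92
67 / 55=1.22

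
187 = 187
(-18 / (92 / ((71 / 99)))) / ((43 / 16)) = -568 / 10879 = -0.05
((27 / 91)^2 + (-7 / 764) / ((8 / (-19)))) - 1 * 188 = -187.89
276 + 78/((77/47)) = 24918/77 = 323.61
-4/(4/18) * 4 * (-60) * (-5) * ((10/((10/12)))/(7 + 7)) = -129600/7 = -18514.29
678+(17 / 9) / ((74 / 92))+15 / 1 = 231551 / 333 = 695.35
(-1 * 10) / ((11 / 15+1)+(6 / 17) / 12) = -5100 / 899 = -5.67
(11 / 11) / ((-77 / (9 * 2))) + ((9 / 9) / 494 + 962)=36583741 / 38038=961.77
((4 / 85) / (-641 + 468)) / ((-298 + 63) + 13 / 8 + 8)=0.00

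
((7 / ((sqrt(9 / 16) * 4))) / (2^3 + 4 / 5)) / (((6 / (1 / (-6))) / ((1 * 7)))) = -245 / 4752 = -0.05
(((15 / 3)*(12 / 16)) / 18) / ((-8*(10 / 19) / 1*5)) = -0.01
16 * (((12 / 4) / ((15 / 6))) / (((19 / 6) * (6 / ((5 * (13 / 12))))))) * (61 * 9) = 57096 / 19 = 3005.05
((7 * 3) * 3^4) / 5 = 1701 / 5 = 340.20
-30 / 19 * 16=-480 / 19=-25.26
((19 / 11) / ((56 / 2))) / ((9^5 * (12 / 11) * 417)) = 19 / 8273473488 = 0.00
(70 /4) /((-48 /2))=-35 /48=-0.73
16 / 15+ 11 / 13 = 373 / 195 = 1.91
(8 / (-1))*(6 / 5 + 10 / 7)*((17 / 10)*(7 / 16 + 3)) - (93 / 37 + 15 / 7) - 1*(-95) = -42142 / 1295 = -32.54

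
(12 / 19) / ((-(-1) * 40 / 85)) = 51 / 38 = 1.34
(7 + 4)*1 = 11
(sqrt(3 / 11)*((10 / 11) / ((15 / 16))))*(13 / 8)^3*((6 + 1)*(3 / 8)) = 15379*sqrt(33) / 15488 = 5.70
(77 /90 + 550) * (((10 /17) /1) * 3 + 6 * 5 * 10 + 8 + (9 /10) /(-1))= 2603139539 /15300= 170139.84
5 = 5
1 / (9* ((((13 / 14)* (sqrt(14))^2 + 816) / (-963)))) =-107 / 829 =-0.13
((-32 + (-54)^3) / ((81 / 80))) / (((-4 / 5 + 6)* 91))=-31499200 / 95823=-328.72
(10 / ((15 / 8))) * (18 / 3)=32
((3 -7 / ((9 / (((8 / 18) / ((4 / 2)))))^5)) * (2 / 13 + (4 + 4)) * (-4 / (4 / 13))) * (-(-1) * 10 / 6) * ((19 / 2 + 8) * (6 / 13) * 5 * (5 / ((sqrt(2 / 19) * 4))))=-2425494347005625 * sqrt(38) / 181312788852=-82463.85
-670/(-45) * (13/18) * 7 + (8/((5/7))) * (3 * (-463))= -6270019/405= -15481.53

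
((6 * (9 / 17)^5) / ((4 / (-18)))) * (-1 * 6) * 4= 38263752 / 1419857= 26.95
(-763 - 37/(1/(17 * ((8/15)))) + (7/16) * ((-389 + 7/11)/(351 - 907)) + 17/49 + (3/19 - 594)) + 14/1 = -143288518907/85409940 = -1677.66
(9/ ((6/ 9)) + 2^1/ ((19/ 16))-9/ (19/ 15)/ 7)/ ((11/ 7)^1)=3769/ 418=9.02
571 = 571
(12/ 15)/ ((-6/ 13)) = -26/ 15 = -1.73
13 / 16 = 0.81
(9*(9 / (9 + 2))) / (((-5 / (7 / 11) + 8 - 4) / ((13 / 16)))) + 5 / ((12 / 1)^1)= -599 / 528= -1.13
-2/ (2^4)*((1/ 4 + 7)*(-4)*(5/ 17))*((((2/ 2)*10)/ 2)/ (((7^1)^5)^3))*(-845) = -612625/ 645668365352248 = -0.00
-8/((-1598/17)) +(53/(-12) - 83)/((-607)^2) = 17636249/207805236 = 0.08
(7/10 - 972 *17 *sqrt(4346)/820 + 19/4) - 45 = -4131 *sqrt(4346)/205 - 791/20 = -1368.00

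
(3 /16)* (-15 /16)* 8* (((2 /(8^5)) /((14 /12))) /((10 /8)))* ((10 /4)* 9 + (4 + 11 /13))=-19197 /11927552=-0.00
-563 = -563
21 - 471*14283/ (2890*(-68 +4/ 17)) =1204437/ 21760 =55.35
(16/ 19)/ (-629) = -16/ 11951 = -0.00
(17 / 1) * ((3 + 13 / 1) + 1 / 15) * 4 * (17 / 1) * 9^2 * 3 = 22566276 / 5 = 4513255.20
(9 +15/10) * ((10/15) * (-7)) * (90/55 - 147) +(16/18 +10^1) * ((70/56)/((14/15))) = 7137.40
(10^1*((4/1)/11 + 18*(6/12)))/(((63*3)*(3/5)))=5150/6237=0.83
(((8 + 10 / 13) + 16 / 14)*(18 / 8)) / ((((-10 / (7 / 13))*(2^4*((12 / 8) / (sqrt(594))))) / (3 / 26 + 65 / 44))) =-336159*sqrt(66) / 1406080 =-1.94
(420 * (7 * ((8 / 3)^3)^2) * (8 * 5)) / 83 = 509496.99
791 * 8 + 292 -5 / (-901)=5964625 / 901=6620.01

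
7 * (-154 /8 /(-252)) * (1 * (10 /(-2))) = -2.67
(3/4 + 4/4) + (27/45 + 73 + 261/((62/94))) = 292057/620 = 471.06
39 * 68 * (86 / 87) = 76024 / 29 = 2621.52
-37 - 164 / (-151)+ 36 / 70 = -187087 / 5285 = -35.40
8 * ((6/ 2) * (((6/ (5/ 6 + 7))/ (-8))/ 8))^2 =729/ 70688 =0.01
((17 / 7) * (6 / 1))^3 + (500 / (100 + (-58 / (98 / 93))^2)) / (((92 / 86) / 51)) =183849375317406 / 59277228101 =3101.52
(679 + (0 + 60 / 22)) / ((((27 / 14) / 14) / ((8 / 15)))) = 11758432 / 4455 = 2639.38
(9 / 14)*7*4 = 18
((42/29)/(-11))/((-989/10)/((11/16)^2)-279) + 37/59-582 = -293829878833/505407157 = -581.37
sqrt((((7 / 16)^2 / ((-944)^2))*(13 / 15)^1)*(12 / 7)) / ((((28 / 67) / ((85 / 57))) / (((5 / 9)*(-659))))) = -3753005*sqrt(455) / 108476928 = -0.74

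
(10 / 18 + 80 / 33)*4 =1180 / 99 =11.92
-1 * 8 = -8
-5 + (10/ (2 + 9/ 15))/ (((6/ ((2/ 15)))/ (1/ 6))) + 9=1409/ 351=4.01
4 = 4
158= 158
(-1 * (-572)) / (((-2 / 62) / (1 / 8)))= -4433 / 2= -2216.50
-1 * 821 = -821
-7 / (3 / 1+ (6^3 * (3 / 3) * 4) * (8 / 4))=-7 / 1731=-0.00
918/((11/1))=918/11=83.45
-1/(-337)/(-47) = -1/15839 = -0.00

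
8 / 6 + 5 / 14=71 / 42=1.69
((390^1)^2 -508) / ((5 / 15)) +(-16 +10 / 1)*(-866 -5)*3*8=580200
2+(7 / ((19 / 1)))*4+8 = 218 / 19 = 11.47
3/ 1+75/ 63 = 88/ 21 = 4.19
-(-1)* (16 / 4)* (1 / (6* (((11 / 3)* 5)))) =0.04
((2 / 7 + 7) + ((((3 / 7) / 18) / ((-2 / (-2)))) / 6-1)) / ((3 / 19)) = 30115 / 756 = 39.83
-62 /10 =-31 /5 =-6.20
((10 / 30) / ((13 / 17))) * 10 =170 / 39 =4.36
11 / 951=0.01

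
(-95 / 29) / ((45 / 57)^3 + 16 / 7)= -4561235 / 3867701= -1.18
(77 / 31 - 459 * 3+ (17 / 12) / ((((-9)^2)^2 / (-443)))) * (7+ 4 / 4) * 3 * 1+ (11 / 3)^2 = -6707273483 / 203391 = -32977.24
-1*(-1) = 1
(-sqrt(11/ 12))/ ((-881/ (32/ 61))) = 16 * sqrt(33)/ 161223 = 0.00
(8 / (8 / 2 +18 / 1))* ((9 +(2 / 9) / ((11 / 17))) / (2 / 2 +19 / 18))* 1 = 200 / 121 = 1.65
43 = 43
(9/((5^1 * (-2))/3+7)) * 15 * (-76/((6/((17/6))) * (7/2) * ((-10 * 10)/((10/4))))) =2907/308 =9.44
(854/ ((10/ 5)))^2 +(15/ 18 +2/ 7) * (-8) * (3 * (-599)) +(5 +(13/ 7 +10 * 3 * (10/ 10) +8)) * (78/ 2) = 1401161/ 7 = 200165.86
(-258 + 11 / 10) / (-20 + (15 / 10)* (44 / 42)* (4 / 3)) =53949 / 3760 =14.35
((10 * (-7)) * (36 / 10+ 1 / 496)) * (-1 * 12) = 187593 / 62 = 3025.69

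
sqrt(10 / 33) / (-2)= -sqrt(330) / 66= -0.28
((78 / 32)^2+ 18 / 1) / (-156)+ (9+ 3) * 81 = 12937221 / 13312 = 971.85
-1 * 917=-917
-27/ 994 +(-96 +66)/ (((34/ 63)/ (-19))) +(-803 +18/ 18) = 4294615/ 16898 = 254.15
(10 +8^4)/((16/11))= 22583/8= 2822.88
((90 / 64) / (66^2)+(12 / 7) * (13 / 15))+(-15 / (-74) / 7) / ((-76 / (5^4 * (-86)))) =8370802353 / 381082240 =21.97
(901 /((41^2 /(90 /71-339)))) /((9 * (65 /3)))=-7201693 /7757815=-0.93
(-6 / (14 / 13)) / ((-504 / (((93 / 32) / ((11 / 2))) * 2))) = 403 / 34496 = 0.01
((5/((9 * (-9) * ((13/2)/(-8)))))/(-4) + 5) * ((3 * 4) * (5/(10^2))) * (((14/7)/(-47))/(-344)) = 1049/2837484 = 0.00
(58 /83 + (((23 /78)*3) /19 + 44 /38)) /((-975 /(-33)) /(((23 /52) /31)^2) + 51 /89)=40414659967 /3081840787092938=0.00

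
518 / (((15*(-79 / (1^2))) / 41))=-21238 / 1185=-17.92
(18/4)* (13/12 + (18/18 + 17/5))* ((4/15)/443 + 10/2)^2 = 363270759089/588747000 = 617.02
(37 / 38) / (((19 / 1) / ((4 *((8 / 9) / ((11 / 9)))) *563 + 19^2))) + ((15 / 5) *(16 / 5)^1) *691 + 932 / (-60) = 800613067 / 119130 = 6720.50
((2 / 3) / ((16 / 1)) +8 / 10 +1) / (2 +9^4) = 0.00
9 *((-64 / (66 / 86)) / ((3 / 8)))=-22016 / 11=-2001.45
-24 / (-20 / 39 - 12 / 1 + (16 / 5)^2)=10.56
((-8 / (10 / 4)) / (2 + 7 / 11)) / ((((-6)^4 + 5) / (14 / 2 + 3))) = -352 / 37729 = -0.01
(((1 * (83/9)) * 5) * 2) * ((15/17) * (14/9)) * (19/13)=1103900/5967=185.00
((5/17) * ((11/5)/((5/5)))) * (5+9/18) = 121/34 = 3.56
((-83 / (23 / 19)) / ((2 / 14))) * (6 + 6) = -5759.48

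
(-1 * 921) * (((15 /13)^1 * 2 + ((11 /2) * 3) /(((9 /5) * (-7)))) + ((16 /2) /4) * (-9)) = 2849881 /182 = 15658.69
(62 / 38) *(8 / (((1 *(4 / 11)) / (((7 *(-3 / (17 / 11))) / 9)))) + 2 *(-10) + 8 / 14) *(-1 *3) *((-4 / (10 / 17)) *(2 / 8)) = -291307 / 665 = -438.06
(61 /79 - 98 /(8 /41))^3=-3979390040033563 /31554496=-126111665.36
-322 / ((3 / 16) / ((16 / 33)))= -82432 / 99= -832.65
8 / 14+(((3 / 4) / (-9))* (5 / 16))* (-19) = 1433 / 1344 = 1.07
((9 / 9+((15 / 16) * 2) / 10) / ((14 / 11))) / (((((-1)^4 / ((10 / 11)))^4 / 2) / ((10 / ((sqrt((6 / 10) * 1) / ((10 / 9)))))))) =1187500 * sqrt(15) / 251559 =18.28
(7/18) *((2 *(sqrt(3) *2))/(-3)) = -14 *sqrt(3)/27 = -0.90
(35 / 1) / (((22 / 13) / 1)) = 455 / 22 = 20.68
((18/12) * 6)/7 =9/7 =1.29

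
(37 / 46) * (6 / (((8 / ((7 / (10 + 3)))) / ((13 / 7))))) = 111 / 184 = 0.60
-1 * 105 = -105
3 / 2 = 1.50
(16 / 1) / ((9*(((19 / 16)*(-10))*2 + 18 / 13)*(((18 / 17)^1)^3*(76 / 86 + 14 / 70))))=-109854680 / 1777893219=-0.06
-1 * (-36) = 36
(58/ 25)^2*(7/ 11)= 3.43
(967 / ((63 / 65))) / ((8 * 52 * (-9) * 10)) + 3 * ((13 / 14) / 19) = 82715 / 689472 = 0.12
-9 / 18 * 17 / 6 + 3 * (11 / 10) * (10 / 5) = 311 / 60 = 5.18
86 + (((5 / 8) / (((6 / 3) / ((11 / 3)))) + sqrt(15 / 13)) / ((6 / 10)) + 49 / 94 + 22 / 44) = 90.72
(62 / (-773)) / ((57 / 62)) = -0.09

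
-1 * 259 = -259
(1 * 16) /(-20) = -4 /5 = -0.80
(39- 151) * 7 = -784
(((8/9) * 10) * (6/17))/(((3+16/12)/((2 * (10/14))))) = 1600/1547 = 1.03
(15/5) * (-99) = -297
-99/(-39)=33/13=2.54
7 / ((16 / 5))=35 / 16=2.19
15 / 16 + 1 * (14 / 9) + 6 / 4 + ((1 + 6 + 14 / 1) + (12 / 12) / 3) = 3647 / 144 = 25.33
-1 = -1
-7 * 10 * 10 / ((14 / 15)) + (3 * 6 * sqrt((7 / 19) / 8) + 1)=-749 + 9 * sqrt(266) / 38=-745.14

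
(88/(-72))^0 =1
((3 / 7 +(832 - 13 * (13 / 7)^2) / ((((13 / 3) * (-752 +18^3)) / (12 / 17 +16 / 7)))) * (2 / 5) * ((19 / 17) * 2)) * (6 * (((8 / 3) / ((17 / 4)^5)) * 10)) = 0.06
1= 1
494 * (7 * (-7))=-24206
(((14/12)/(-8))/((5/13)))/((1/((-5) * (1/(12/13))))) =1183/576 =2.05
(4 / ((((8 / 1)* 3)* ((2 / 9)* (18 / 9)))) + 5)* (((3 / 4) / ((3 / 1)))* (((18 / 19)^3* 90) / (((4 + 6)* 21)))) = 94041 / 192052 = 0.49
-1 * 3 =-3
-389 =-389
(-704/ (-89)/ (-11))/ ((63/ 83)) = -5312/ 5607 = -0.95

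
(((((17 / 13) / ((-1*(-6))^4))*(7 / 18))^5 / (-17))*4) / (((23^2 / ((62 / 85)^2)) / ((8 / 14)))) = -666827329 / 530053859921952668412189081600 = -0.00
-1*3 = -3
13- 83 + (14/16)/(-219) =-122647/1752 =-70.00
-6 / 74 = -3 / 37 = -0.08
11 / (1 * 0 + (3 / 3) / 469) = 5159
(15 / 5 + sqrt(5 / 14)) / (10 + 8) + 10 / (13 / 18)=sqrt(70) / 252 + 1093 / 78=14.05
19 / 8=2.38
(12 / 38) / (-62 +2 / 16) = -0.01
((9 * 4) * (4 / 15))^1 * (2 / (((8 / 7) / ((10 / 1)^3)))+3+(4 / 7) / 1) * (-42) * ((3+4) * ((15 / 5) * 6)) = -89087040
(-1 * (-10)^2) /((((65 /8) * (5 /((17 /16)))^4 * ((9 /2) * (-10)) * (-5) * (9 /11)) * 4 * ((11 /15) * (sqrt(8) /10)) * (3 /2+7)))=-4913 * sqrt(2) /359424000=-0.00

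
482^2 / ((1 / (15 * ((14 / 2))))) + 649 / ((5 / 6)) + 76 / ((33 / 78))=1341723814 / 55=24394978.44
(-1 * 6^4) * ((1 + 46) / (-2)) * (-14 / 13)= -32798.77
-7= -7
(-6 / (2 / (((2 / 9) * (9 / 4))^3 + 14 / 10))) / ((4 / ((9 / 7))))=-1647 / 1120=-1.47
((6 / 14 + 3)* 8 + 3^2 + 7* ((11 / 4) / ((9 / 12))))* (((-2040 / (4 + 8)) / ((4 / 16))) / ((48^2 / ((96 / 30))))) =-11084 / 189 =-58.65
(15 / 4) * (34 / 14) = 255 / 28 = 9.11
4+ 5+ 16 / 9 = 97 / 9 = 10.78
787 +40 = 827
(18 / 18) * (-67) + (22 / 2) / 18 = -1195 / 18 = -66.39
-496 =-496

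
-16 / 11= -1.45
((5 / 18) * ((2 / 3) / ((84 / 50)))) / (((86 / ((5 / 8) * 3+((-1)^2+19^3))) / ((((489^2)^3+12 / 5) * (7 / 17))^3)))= 31829849306080887567298419662807230645591718550327587245 / 20280864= 1569452332310935449658280000000000000000000000000.00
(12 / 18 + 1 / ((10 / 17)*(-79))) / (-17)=-1529 / 40290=-0.04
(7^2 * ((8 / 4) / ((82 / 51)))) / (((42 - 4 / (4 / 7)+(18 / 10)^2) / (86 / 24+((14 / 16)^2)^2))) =1066968875 / 160546816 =6.65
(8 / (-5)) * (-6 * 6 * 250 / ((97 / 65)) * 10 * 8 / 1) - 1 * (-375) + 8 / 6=224749513 / 291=772335.10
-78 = -78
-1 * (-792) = 792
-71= -71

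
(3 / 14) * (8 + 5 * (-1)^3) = 9 / 14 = 0.64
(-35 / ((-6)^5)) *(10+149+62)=7735 / 7776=0.99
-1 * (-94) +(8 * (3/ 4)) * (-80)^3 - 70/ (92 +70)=-248824421/ 81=-3071906.43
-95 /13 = -7.31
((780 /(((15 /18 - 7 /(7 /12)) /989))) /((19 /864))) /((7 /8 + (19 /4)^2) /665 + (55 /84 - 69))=45987.86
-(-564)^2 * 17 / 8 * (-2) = 1351908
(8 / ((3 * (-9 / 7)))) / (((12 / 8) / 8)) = -896 / 81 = -11.06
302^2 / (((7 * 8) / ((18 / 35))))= 205209 / 245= 837.59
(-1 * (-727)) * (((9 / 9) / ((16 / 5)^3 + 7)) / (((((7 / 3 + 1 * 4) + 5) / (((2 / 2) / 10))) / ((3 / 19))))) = 54525 / 2140844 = 0.03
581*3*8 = 13944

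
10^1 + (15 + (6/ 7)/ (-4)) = 347/ 14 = 24.79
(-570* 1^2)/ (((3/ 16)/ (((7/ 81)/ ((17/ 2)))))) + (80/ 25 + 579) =3795647/ 6885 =551.29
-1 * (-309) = 309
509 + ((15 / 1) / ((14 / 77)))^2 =29261 / 4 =7315.25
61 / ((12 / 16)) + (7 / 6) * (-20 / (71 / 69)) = 12494 / 213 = 58.66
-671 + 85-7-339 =-932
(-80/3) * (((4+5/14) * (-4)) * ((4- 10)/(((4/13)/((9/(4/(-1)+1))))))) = 190320/7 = 27188.57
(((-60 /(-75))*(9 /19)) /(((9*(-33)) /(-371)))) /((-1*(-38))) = 742 /59565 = 0.01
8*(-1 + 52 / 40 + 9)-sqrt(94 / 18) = 372 / 5-sqrt(47) / 3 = 72.11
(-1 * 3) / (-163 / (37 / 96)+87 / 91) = 3367 / 473583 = 0.01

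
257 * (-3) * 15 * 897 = -10373805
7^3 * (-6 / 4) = -1029 / 2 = -514.50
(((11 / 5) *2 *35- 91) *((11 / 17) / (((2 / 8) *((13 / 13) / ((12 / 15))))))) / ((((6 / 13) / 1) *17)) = 24024 / 1445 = 16.63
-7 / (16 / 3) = -21 / 16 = -1.31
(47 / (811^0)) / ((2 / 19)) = 893 / 2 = 446.50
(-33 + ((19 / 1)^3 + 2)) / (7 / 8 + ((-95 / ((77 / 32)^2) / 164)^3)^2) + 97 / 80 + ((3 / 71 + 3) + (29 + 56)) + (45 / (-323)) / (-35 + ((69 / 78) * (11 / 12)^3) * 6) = 22728729060456760537496143318765479050338499453 / 2879723016643967060668322589403093627797520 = 7892.68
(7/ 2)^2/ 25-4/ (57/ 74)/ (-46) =79039/ 131100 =0.60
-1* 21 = -21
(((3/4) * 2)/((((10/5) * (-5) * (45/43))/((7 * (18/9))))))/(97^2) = -301/1411350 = -0.00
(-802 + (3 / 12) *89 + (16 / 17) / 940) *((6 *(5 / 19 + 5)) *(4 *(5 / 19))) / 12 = -623019450 / 288439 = -2159.97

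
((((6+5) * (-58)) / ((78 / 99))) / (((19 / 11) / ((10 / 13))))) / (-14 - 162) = 52635 / 25688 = 2.05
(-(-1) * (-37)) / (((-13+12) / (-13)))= -481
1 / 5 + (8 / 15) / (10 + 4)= 5 / 21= 0.24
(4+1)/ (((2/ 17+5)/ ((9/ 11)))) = 255/ 319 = 0.80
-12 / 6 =-2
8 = 8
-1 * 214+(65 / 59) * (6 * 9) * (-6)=-33686 / 59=-570.95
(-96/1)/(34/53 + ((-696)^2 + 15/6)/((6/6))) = -3392/17116143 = -0.00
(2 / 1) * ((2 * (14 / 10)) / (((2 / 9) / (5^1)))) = 126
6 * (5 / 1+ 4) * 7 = 378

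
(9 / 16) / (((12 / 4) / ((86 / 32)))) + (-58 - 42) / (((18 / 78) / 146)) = -48588413 / 768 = -63266.16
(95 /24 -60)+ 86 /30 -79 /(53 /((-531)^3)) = 473119166829 /2120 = 223169418.32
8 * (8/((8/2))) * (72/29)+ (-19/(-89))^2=9135461/229709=39.77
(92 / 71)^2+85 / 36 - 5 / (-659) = 484078931 / 119592684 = 4.05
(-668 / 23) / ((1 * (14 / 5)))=-1670 / 161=-10.37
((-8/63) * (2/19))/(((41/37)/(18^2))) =-21312/5453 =-3.91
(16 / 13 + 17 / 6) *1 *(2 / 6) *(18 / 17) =317 / 221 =1.43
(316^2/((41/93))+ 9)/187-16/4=9256309/7667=1207.29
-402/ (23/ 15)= -6030/ 23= -262.17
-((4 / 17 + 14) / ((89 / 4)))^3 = -907039232 / 3463512697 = -0.26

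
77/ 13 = 5.92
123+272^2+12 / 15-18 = 370449 / 5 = 74089.80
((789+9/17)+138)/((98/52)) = 409968/833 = 492.16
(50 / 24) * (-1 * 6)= -25 / 2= -12.50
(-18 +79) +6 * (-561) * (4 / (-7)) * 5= 9678.14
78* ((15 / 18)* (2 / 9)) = 130 / 9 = 14.44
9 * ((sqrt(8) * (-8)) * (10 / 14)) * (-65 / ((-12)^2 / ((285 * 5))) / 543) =154375 * sqrt(2) / 1267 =172.31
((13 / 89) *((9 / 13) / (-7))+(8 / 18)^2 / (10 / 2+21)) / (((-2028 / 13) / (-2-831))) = -534667 / 14619852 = -0.04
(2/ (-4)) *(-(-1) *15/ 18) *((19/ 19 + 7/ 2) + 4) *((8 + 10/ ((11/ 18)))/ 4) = -5695/ 264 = -21.57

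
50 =50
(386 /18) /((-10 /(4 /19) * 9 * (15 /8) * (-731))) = 3088 /84375675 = 0.00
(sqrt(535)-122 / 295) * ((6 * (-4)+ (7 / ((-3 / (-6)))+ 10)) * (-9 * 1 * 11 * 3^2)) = 0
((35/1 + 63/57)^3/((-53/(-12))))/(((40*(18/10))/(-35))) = -5649504980/1090581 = -5180.27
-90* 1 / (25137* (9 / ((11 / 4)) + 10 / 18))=-330 / 352849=-0.00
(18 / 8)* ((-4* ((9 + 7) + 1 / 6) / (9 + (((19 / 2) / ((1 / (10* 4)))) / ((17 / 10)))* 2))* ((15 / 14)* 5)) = -371025 / 217084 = -1.71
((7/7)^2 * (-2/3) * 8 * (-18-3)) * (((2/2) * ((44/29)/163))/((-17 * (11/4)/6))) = -10752/80359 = -0.13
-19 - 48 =-67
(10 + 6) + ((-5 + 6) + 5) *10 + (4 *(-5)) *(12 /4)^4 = -1544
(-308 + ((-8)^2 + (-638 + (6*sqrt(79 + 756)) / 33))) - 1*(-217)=-665 + 2*sqrt(835) / 11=-659.75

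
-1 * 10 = -10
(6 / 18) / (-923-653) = -1 / 4728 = -0.00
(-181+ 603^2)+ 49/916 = 363428.05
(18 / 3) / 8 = 3 / 4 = 0.75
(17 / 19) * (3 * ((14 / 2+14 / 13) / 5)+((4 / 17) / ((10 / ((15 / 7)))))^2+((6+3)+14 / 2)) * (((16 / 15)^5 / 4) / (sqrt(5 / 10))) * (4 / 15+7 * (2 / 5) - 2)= 16098153988096 * sqrt(2) / 2343632484375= 9.71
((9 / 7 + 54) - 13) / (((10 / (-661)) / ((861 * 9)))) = -21659119.20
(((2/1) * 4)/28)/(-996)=-1/3486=-0.00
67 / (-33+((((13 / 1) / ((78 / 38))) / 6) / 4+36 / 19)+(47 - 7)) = 1368 / 187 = 7.32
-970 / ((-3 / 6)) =1940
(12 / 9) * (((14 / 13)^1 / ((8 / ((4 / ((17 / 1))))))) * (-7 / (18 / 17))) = -98 / 351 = -0.28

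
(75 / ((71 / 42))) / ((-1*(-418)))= 1575 / 14839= 0.11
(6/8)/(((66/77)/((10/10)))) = 7/8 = 0.88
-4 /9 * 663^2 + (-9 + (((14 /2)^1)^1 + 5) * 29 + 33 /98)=-19112417 /98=-195024.66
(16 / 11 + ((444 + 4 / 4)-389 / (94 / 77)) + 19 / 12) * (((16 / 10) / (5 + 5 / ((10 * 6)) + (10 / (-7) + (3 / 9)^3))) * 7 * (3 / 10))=4248041868 / 36073675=117.76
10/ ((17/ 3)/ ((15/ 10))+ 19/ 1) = 18/ 41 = 0.44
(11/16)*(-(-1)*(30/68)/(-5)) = -33/544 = -0.06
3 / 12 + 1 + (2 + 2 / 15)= 203 / 60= 3.38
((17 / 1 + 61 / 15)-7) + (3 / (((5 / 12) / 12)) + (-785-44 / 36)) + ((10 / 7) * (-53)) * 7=-54709 / 45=-1215.76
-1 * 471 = -471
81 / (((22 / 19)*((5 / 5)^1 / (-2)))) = -1539 / 11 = -139.91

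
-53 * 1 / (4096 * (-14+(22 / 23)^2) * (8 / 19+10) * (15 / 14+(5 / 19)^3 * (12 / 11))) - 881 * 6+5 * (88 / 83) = -128923775075130199703 / 24414150891479040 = -5280.70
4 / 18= 2 / 9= 0.22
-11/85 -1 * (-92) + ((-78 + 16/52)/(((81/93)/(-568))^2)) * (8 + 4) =-106468282748969/268515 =-396507765.86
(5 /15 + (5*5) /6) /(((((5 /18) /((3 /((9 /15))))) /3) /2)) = 486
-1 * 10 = -10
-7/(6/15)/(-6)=35/12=2.92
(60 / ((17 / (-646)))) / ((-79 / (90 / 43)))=205200 / 3397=60.41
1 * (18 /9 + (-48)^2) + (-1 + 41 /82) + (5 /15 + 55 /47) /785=510368959 /221370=2305.50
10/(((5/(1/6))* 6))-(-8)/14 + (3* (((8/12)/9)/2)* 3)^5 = 2147/3402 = 0.63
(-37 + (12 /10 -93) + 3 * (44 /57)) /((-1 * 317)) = 12016 /30115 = 0.40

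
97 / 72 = 1.35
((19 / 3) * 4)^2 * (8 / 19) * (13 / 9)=31616 / 81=390.32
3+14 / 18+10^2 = 934 / 9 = 103.78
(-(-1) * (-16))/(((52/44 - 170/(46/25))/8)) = 8096/5769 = 1.40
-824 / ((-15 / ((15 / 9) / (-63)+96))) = 14946536 / 2835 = 5272.15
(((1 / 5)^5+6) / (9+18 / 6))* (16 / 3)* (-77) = -5775308 / 28125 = -205.34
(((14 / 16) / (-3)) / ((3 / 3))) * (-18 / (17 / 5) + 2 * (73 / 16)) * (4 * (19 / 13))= -69293 / 10608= -6.53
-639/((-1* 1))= 639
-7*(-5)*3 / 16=6.56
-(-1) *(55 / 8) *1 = 55 / 8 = 6.88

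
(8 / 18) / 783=4 / 7047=0.00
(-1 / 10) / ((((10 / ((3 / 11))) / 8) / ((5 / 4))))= -3 / 110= -0.03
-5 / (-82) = 5 / 82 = 0.06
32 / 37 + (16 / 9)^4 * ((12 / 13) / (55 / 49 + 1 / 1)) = 71235680 / 13675311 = 5.21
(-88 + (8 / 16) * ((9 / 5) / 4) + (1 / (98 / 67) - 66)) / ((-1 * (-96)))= -300059 / 188160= -1.59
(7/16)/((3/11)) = 77/48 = 1.60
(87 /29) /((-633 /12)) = -12 /211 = -0.06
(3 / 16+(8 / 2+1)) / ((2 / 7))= 581 / 32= 18.16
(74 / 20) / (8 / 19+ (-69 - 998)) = -703 / 202650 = -0.00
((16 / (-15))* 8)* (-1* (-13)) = -1664 / 15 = -110.93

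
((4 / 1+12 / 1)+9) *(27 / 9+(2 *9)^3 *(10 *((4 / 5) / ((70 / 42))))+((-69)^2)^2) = 567377940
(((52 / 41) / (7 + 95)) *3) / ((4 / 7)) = 91 / 1394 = 0.07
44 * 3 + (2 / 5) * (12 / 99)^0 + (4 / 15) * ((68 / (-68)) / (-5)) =9934 / 75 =132.45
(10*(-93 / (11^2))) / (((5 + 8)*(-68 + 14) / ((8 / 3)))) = 1240 / 42471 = 0.03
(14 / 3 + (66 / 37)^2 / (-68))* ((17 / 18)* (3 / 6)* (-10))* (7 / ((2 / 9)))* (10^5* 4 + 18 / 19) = -42899916604825 / 156066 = -274883168.69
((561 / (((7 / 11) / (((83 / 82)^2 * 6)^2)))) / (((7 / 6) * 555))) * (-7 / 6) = -878595896673 / 14637441980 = -60.02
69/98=0.70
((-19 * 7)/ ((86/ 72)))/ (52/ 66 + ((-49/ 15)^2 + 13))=-423225/ 92966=-4.55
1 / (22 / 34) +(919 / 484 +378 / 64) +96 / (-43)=1185103 / 166496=7.12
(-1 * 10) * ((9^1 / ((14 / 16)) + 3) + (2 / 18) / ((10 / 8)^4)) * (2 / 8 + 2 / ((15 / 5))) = -5774087 / 47250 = -122.20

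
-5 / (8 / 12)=-15 / 2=-7.50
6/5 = 1.20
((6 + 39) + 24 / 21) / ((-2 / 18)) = -2907 / 7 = -415.29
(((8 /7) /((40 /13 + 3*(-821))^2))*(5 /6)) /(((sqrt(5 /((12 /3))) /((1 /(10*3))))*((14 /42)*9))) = 676*sqrt(5) /966410336745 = 0.00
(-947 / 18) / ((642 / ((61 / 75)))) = -0.07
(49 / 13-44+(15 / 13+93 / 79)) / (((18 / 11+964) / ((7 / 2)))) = -2997071 / 21817588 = -0.14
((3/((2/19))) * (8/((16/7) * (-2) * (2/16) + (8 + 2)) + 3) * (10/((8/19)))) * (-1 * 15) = -3438525/88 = -39074.15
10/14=5/7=0.71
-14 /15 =-0.93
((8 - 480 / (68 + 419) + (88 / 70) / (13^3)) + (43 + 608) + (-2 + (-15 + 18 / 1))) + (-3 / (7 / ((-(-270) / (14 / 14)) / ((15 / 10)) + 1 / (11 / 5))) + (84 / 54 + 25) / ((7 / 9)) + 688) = 537078086758 / 411926515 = 1303.82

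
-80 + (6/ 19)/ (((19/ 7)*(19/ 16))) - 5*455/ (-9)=172.88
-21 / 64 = -0.33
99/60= 33/20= 1.65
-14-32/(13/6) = -374/13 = -28.77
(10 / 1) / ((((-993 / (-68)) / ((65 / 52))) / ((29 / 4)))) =12325 / 1986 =6.21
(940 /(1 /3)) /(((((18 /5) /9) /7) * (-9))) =-16450 /3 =-5483.33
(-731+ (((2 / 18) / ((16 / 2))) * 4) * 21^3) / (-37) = 433 / 74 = 5.85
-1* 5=-5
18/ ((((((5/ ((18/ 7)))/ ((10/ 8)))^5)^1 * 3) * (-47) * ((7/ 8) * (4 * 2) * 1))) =-177147/ 88472048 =-0.00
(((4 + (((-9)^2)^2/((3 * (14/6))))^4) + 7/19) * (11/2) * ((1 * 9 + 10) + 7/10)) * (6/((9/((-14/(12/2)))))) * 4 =-152588800472057391508/293265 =-520310301168081.40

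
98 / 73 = 1.34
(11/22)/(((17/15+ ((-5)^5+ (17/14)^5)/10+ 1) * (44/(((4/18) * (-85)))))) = 114287600/165112849869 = 0.00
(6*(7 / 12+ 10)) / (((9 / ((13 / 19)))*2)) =1651 / 684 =2.41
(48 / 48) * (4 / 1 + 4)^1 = 8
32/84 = 8/21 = 0.38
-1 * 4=-4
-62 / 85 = -0.73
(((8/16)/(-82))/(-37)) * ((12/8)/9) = 1/36408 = 0.00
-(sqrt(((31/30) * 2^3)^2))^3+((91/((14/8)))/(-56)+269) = -14026361/47250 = -296.85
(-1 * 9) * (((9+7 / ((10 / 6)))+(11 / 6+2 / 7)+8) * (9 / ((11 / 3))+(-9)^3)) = 58705236 / 385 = 152481.13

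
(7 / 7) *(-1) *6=-6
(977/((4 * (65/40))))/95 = 1954/1235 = 1.58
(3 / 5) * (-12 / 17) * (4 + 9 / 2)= -18 / 5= -3.60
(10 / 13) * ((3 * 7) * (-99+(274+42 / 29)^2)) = 13382225850 / 10933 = 1224021.39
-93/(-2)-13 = 67/2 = 33.50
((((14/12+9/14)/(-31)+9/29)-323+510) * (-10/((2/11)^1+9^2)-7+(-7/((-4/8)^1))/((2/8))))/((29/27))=1388680371990/162969821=8521.09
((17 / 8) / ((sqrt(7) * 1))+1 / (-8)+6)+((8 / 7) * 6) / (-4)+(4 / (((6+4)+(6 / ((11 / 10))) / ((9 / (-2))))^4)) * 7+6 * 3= 17 * sqrt(7) / 56+548701045883 / 24754835000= 22.97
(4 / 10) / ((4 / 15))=1.50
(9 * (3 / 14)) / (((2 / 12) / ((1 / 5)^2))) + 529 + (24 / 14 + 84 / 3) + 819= 241181 / 175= 1378.18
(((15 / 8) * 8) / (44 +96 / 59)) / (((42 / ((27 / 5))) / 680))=135405 / 4711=28.74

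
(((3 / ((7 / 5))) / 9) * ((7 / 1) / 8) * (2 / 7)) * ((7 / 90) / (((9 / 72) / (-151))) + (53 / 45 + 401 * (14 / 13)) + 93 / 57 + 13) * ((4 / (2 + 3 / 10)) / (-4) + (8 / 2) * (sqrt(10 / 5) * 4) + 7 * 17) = 2246500 * sqrt(2) / 6669 + 56724125 / 22724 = 2972.61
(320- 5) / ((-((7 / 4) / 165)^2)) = -19602000 / 7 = -2800285.71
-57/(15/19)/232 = -361/1160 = -0.31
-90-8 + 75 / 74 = -96.99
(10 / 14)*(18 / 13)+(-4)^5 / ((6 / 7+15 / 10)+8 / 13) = -16910798 / 49231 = -343.50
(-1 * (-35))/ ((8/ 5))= 175/ 8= 21.88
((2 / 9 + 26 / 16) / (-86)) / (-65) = 133 / 402480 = 0.00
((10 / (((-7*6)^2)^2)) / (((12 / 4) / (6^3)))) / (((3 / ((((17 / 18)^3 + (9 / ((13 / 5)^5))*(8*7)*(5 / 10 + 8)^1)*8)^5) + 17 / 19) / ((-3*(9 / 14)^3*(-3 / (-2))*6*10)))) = -3382812977922408789777853919532886746156861149521322536889925 / 182360505843746427767425450065910357134441656928944427701946904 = -0.02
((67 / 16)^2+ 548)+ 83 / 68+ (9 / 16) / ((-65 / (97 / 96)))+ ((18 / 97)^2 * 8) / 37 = 566.75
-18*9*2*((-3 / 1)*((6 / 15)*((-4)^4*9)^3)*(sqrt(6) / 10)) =11888133931008*sqrt(6) / 25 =1164794484993.47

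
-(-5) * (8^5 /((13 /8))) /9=1310720 /117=11202.74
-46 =-46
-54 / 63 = -6 / 7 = -0.86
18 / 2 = 9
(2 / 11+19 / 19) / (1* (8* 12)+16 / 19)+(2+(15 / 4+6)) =11.76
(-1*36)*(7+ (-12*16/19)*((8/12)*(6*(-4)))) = -115380/19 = -6072.63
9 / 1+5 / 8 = 77 / 8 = 9.62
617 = 617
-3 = -3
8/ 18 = 4/ 9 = 0.44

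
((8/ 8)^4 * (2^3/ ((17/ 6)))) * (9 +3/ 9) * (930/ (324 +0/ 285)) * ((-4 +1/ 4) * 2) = -86800/ 153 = -567.32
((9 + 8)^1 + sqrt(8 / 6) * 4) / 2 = 4 * sqrt(3) / 3 + 17 / 2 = 10.81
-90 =-90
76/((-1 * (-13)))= 76/13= 5.85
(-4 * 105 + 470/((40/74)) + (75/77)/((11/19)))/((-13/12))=-4585818/11011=-416.48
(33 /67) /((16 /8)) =33 /134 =0.25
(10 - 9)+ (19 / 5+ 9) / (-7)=-29 / 35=-0.83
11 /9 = 1.22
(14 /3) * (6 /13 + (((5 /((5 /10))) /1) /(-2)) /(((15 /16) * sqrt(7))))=28 /13 -32 * sqrt(7) /9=-7.25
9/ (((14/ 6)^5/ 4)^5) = 7808611824626688/ 1341068619663964900807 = 0.00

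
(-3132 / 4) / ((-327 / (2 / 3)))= 1.60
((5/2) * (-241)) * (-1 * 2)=1205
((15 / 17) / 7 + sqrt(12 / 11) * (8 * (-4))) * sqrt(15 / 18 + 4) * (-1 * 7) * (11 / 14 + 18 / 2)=-685 * sqrt(174) / 476 + 2192 * sqrt(638) / 11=5014.38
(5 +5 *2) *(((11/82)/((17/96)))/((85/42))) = 66528/11849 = 5.61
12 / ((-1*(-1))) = 12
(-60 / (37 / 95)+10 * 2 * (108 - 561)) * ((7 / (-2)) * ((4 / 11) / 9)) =530320 / 407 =1303.00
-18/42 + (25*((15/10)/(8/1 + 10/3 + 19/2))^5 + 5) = 39062913343/8544921875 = 4.57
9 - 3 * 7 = -12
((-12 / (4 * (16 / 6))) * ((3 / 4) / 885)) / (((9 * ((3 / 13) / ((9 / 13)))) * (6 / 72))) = -9 / 2360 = -0.00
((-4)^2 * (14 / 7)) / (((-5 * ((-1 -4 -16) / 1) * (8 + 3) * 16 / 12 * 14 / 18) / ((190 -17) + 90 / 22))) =4.73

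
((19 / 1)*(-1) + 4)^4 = 50625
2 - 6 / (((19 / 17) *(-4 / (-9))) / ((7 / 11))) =-2377 / 418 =-5.69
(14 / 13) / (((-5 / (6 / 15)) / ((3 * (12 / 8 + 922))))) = -77574 / 325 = -238.69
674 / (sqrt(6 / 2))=674 * sqrt(3) / 3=389.13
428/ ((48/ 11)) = 1177/ 12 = 98.08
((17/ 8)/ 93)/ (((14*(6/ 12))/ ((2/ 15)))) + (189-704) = -20115883/ 39060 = -515.00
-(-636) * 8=5088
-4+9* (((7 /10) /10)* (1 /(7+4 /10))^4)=-29985001 /7496644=-4.00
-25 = -25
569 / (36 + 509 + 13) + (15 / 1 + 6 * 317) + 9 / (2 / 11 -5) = 56668273 / 29574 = 1916.15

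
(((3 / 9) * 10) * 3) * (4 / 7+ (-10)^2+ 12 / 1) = 7880 / 7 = 1125.71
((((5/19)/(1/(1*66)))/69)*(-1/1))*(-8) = 880/437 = 2.01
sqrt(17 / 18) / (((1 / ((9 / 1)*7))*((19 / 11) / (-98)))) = -11319*sqrt(34) / 19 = -3473.71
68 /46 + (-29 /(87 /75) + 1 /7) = -3764 /161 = -23.38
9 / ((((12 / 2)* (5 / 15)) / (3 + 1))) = 18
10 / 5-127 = -125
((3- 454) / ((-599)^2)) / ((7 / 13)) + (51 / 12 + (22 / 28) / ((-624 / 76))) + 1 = 576741943 / 111945912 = 5.15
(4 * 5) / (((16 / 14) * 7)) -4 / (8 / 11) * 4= -39 / 2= -19.50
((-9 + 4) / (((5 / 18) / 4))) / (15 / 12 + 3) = -16.94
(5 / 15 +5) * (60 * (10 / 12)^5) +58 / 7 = 232844 / 1701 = 136.89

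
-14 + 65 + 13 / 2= 115 / 2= 57.50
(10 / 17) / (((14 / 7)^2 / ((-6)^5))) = -19440 / 17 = -1143.53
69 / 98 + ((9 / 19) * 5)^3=9403521 / 672182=13.99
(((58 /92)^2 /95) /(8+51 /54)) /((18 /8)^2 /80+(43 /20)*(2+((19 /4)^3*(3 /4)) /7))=3875328 /240695247043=0.00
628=628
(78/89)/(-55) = -78/4895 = -0.02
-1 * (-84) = 84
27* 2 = 54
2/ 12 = 1/ 6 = 0.17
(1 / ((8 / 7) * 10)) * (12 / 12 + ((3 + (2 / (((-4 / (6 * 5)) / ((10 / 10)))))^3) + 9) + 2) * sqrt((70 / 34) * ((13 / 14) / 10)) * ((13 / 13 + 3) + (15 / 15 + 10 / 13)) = -11025 * sqrt(221) / 221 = -741.62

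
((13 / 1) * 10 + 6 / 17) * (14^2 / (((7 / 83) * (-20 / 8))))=-10299968 / 85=-121176.09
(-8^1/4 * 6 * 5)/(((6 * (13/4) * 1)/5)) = -200/13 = -15.38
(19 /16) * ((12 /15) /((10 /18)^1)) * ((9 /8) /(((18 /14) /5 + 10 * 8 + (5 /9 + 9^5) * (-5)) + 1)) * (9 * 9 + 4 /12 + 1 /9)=-7896609 /14876392640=-0.00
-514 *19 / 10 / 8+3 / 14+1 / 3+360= 200317 / 840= 238.47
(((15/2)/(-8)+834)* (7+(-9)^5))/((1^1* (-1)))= 393485409/8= 49185676.12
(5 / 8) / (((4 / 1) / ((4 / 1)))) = 5 / 8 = 0.62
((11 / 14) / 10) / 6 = 0.01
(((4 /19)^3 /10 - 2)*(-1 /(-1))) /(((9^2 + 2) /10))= -1652 /6859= -0.24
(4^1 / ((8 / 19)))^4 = 130321 / 16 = 8145.06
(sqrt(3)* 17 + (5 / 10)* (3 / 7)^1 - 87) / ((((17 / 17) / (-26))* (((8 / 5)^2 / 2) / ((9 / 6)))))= 1184625 / 448 - 16575* sqrt(3) / 32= 1747.10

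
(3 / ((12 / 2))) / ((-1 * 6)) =-1 / 12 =-0.08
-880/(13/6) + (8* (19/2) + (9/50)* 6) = -106949/325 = -329.07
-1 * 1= -1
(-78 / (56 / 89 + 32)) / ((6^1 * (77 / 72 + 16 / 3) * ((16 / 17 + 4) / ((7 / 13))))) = -1513 / 223124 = -0.01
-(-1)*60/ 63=20/ 21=0.95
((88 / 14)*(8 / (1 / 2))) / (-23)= -4.37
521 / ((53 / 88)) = 45848 / 53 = 865.06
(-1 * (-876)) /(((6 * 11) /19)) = 2774 /11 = 252.18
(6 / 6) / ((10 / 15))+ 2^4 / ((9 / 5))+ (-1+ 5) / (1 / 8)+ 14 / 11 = 8645 / 198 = 43.66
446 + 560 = 1006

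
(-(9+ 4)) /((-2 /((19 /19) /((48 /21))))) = 2.84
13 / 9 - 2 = -5 / 9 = -0.56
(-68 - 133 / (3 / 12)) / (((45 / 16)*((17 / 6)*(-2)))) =640 / 17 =37.65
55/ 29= 1.90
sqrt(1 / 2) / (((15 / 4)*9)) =2*sqrt(2) / 135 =0.02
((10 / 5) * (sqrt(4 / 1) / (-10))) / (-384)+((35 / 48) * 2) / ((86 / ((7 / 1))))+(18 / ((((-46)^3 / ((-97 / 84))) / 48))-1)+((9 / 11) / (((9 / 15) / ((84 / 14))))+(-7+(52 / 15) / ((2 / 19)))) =1285707426709 / 38673539520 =33.25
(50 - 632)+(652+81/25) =1831/25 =73.24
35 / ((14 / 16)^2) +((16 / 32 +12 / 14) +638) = 9591 / 14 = 685.07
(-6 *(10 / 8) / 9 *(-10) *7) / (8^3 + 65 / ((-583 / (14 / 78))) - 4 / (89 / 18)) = 9080225 / 79569389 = 0.11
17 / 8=2.12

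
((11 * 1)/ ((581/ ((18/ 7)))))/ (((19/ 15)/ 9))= 26730/ 77273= 0.35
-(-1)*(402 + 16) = 418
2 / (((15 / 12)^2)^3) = 8192 / 15625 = 0.52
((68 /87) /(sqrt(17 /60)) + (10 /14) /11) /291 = 5 /22407 + 8 * sqrt(255) /25317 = 0.01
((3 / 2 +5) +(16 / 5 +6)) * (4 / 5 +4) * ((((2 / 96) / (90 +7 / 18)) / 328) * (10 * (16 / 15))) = 942 / 1667675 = 0.00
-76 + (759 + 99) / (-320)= -12589 / 160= -78.68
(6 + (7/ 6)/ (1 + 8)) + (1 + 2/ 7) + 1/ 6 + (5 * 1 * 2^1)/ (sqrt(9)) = 2063/ 189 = 10.92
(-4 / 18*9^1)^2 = 4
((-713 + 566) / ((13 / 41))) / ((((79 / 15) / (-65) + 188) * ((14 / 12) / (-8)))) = 3099600 / 183221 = 16.92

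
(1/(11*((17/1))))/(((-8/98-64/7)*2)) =-49/169048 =-0.00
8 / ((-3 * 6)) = -4 / 9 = -0.44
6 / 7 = 0.86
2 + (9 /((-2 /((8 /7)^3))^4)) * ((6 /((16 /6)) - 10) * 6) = -1769761238974 /13841287201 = -127.86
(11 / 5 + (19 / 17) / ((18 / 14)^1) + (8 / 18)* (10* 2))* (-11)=-131.54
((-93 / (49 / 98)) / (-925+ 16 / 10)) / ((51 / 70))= 21700 / 78489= 0.28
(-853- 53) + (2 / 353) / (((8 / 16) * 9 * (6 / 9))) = -959452 / 1059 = -906.00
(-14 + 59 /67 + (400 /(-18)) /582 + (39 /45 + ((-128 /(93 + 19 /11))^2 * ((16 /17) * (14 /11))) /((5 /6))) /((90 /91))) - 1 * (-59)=1998891650346577 /40485981604050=49.37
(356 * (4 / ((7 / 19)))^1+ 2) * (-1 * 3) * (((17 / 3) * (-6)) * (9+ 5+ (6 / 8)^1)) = 40726815 / 7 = 5818116.43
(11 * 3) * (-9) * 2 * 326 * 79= -15297876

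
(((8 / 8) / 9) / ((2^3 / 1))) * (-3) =-1 / 24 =-0.04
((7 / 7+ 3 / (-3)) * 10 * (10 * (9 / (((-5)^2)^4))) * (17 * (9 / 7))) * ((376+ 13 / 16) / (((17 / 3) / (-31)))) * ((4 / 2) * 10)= 0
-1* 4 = -4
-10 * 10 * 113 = -11300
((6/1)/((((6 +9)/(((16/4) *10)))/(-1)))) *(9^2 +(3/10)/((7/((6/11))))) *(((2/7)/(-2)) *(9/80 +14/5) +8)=-132480918/13475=-9831.61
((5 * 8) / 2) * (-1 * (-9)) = 180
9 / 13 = 0.69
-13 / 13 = -1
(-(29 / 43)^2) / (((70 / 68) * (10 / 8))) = -114376 / 323575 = -0.35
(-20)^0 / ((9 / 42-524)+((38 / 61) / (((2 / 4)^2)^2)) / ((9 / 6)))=-2562 / 1324915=-0.00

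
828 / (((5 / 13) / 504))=5425056 / 5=1085011.20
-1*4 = -4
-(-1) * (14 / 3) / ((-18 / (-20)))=5.19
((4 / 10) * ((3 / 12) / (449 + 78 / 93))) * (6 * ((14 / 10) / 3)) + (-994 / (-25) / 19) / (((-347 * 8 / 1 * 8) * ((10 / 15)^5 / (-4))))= 2050405931 / 588412064000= 0.00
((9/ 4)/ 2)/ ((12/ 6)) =9/ 16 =0.56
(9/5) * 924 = 8316/5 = 1663.20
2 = 2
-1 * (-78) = 78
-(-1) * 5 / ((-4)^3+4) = -1 / 12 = -0.08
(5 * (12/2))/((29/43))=1290/29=44.48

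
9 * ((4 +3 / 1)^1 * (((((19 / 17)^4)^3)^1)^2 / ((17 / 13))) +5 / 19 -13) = 63661223464586916949152887379206535 / 109641920834619645199851829830083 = 580.63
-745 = -745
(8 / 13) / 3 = 8 / 39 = 0.21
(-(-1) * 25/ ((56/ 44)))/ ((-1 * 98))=-275/ 1372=-0.20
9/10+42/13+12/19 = 11763/2470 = 4.76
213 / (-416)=-213 / 416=-0.51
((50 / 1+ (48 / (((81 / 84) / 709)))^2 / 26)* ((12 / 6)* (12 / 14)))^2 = 40715323951543450160704 / 6036849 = 6744466186174848.86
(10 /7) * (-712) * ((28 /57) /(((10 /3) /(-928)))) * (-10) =-26429440 /19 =-1391023.16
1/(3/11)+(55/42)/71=3663/994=3.69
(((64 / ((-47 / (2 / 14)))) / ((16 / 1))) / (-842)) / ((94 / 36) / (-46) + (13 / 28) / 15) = -2070 / 3700169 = -0.00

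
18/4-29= -49/2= -24.50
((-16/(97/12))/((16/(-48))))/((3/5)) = 960/97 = 9.90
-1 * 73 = -73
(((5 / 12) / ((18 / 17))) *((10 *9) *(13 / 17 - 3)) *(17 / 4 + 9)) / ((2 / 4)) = -25175 / 12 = -2097.92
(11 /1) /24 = 11 /24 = 0.46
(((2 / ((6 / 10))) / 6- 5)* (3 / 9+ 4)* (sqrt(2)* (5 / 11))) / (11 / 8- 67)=0.19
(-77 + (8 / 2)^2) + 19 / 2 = -51.50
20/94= 10/47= 0.21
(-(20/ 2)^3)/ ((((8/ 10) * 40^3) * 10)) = -1/ 512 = -0.00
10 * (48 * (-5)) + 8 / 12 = -7198 / 3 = -2399.33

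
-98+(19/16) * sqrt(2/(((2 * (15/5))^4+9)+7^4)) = -98+19 * sqrt(1853)/29648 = -97.97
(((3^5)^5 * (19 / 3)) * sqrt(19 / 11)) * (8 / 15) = 14309763181704 * sqrt(209) / 55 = 3761342663567.49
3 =3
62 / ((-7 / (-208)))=12896 / 7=1842.29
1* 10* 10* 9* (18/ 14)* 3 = 24300/ 7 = 3471.43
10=10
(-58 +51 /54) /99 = -1027 /1782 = -0.58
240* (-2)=-480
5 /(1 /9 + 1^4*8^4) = 0.00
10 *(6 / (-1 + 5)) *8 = 120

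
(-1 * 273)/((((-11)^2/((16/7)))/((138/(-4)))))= 21528/121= 177.92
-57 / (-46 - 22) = 57 / 68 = 0.84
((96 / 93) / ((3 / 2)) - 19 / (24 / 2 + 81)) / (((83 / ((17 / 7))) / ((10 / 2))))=1275 / 18011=0.07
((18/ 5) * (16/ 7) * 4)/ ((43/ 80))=18432/ 301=61.24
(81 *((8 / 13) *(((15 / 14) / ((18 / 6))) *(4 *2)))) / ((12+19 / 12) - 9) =31104 / 1001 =31.07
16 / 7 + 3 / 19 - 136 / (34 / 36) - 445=-586.56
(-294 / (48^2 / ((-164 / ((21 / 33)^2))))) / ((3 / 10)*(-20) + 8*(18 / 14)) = 34727 / 2880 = 12.06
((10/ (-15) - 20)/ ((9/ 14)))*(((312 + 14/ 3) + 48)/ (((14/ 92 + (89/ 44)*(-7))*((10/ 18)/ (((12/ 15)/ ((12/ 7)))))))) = 960987104/ 1366875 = 703.05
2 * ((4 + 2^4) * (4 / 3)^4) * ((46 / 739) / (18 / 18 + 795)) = 117760 / 11911941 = 0.01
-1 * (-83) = 83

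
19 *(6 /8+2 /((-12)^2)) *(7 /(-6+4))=-7315 /144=-50.80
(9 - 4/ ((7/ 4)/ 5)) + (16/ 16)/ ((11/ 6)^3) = -21115/ 9317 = -2.27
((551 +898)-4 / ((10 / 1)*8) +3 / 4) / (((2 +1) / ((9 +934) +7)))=1377215 / 3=459071.67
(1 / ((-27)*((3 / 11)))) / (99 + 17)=-11 / 9396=-0.00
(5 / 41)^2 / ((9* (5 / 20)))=100 / 15129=0.01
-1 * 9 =-9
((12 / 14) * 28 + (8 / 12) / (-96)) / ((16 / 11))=38005 / 2304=16.50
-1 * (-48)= 48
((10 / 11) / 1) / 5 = 2 / 11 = 0.18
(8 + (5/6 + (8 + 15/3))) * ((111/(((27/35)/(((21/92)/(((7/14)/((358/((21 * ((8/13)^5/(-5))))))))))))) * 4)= -56374260881575/10174464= -5540759.78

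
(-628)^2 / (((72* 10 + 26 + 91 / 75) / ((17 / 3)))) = 167613200 / 56041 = 2990.90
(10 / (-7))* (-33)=330 / 7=47.14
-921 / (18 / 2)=-102.33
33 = 33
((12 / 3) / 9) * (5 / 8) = 5 / 18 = 0.28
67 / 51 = 1.31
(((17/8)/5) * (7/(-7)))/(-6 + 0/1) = 17/240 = 0.07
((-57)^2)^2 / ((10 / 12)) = 63336006 / 5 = 12667201.20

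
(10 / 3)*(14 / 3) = 140 / 9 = 15.56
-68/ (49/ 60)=-4080/ 49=-83.27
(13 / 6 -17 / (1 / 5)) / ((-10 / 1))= 497 / 60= 8.28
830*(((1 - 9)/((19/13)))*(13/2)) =-561080/19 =-29530.53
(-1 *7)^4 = 2401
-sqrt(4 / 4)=-1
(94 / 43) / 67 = 94 / 2881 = 0.03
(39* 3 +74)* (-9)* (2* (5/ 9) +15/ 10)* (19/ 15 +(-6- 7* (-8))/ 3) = -2414813/ 30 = -80493.77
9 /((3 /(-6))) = -18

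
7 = 7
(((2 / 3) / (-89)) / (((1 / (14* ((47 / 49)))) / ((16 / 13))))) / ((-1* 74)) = 1504 / 898989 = 0.00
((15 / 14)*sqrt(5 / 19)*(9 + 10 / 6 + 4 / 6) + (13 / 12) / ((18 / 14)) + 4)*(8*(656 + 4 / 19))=4347176 / 171 + 8478240*sqrt(95) / 2527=58123.17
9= 9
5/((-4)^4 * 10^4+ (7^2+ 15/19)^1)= 95/48640946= 0.00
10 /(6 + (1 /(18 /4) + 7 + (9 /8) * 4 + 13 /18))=45 /83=0.54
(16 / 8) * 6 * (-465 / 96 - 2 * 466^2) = -41694417 / 8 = -5211802.12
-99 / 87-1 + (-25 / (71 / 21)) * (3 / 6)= -24029 / 4118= -5.84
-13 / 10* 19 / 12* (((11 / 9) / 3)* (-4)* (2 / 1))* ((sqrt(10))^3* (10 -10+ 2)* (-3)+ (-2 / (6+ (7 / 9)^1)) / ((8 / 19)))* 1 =-10868* sqrt(10) / 27 -51623 / 10980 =-1277.58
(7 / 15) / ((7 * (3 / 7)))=7 / 45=0.16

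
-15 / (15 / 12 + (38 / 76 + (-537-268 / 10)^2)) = -1500 / 31787219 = -0.00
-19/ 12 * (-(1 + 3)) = 19/ 3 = 6.33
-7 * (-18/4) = 63/2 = 31.50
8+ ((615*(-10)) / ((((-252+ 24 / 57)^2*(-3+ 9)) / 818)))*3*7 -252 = -238625981 / 456968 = -522.19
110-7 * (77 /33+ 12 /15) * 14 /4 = 997 /30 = 33.23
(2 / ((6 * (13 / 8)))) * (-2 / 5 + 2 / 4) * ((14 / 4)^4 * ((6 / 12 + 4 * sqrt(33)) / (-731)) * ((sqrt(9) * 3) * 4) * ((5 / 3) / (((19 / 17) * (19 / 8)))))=-76832 * sqrt(33) / 201799 - 9604 / 201799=-2.23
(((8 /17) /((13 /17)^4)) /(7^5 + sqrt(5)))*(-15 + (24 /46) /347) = -19768421602146 /16097228954409551 + 1176201678*sqrt(5) /16097228954409551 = -0.00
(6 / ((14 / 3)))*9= 81 / 7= 11.57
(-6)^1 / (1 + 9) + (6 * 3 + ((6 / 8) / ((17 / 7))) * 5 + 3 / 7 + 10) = 69907 / 2380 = 29.37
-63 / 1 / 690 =-0.09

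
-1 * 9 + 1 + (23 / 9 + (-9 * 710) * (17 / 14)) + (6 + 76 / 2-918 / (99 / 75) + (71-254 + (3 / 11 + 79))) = -5904299 / 693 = -8519.91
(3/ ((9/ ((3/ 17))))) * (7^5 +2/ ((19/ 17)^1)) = 319367/ 323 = 988.75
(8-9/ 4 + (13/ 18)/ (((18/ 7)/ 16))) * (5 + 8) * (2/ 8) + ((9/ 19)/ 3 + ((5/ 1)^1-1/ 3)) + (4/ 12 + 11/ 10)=4869437/ 123120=39.55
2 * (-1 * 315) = -630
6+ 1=7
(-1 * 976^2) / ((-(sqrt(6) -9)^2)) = 952576 / (9 -sqrt(6))^2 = 22199.82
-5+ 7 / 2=-3 / 2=-1.50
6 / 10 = 3 / 5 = 0.60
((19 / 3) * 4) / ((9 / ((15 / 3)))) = 380 / 27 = 14.07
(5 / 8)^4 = 625 / 4096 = 0.15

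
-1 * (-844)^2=-712336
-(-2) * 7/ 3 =14/ 3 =4.67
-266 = -266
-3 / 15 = -0.20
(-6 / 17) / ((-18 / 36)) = 12 / 17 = 0.71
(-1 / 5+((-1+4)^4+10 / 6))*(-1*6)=-2474 / 5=-494.80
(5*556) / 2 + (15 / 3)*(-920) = -3210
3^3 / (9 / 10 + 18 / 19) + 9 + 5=372 / 13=28.62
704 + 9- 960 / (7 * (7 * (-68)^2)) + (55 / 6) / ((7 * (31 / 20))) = 940108819 / 1316973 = 713.84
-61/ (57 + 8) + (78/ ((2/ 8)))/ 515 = -0.33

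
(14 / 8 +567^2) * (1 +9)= 6429815 / 2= 3214907.50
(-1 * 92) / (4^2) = -23 / 4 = -5.75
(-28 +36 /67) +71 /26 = -43083 /1742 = -24.73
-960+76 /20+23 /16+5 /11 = -839791 /880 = -954.31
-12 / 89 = -0.13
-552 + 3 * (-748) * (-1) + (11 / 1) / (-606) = 1025341 / 606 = 1691.98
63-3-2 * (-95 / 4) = 215 / 2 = 107.50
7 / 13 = 0.54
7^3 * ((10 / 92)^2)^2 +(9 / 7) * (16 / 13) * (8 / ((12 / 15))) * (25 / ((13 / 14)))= 322413061375 / 756690064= 426.08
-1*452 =-452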